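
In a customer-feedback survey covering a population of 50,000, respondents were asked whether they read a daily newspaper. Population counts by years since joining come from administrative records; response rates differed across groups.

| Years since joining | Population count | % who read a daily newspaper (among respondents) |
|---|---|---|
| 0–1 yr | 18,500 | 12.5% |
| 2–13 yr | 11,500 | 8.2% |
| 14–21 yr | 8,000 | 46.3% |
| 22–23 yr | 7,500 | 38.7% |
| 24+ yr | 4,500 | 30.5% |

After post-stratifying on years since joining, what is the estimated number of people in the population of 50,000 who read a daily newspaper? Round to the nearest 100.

Estimated count per cell = population count × respondent percentage:
  0–1 yr: 18,500 × 12.5% = 2312.5
  2–13 yr: 11,500 × 8.2% = 943
  14–21 yr: 8,000 × 46.3% = 3704
  22–23 yr: 7,500 × 38.7% = 2902.5
  24+ yr: 4,500 × 30.5% = 1372.5
Estimated total = 11234.5 → 11,200.

11,200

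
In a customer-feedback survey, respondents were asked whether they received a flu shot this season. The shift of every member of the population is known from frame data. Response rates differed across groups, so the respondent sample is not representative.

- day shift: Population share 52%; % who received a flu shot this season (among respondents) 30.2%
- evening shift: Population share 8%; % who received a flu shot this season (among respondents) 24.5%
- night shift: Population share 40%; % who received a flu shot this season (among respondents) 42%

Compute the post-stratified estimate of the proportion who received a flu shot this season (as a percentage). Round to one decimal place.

34.5%

Reweight to the known shift distribution:
  day shift: 0.52 × 30.2 = 15.704
  evening shift: 0.08 × 24.5 = 1.96
  night shift: 0.4 × 42 = 16.8
Post-stratified estimate = 34.464 → 34.5%.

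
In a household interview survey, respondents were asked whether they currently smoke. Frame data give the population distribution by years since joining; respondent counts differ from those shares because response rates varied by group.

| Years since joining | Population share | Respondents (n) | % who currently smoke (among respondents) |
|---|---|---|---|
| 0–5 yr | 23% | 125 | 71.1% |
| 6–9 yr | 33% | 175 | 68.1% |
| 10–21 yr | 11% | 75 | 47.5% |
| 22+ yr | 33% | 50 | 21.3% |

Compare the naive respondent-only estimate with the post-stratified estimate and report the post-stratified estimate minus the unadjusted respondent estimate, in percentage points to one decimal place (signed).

-8.8 percentage points

Unadjusted (pooled respondent) estimate weights by respondent counts:
  (125/425)×71.1 + (175/425)×68.1 + (75/425)×47.5 + (50/425)×21.3 = 59.8412%
Post-stratifying to population shares instead:
  0.23×71.1 + 0.33×68.1 + 0.11×47.5 + 0.33×21.3 = 51.08%
Difference = 51.08 − 59.8412 = -8.7612 pp.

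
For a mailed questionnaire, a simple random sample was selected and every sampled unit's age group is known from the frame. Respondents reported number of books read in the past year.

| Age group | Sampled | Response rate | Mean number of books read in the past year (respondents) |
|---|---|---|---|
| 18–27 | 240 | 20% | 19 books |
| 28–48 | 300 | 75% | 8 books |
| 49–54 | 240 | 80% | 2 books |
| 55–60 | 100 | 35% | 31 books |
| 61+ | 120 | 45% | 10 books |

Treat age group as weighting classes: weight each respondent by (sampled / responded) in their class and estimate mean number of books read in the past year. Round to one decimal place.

Weighting each respondent by the inverse class response rate inflates each class back to its sampled size, so the class weight is n_sampled:
  18–27: 240 × 19 = 4560
  28–48: 300 × 8 = 2400
  49–54: 240 × 2 = 480
  55–60: 100 × 31 = 3100
  61+: 120 × 10 = 1200
Adjusted estimate = 11,740 / 1,000 = 11.74 → 11.7.

11.7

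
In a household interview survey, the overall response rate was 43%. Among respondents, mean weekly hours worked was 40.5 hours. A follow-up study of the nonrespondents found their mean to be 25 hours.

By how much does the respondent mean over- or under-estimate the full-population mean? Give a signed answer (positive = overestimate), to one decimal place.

Nonresponse fraction = 1 − 0.43 = 0.57.
Bias = (nonresponse fraction) × (respondent mean − nonrespondent mean)
     = 0.57 × (40.5 − 25) = 0.57 × 15.5 = 8.835.

+8.8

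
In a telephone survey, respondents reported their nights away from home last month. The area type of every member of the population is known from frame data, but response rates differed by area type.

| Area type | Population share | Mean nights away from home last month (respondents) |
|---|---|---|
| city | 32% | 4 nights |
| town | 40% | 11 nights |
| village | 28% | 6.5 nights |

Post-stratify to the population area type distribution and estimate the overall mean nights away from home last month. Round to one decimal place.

Each cell contributes population-share × respondent value:
  city: 0.32 × 4 = 1.28
  town: 0.4 × 11 = 4.4
  village: 0.28 × 6.5 = 1.82
Post-stratified estimate = 7.5 → 7.5.

7.5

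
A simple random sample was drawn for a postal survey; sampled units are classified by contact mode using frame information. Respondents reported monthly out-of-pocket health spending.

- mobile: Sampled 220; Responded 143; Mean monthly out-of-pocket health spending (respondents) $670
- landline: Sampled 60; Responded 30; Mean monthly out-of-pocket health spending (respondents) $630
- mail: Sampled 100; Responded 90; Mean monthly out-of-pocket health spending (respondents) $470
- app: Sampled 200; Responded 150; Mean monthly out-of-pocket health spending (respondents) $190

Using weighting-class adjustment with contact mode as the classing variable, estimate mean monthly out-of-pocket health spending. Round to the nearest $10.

$470

Response rates by class: mobile 143/220 = 65%, landline 30/60 = 50%, mail 90/100 = 90%, app 150/200 = 75%.
With weight = n_sampled/n_responded per class, the weighted class total is n_sampled:
  mobile: 220 × 670 = 147,400
  landline: 60 × 630 = 37,800
  mail: 100 × 470 = 47,000
  app: 200 × 190 = 38,000
Adjusted estimate = 270,200 / 580 = 465.862 → $470.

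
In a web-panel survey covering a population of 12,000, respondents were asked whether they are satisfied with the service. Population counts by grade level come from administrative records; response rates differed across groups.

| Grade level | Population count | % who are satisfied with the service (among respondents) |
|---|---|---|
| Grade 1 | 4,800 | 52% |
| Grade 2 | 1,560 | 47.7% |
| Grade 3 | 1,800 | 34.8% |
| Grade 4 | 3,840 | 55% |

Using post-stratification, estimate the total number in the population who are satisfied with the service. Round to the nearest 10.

Apply each group's respondent rate to its population count:
  Grade 1: 4,800 × 52% = 2496
  Grade 2: 1,560 × 47.7% = 744.12
  Grade 3: 1,800 × 34.8% = 626.4
  Grade 4: 3,840 × 55% = 2112
Estimated total = 5978.52 → 5,980.

5,980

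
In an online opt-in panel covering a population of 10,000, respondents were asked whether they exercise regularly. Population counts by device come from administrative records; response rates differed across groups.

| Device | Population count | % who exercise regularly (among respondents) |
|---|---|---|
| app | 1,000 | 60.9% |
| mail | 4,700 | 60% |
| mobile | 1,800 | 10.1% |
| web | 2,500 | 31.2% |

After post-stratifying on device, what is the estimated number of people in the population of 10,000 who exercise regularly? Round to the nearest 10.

4,390

Estimated count per cell = population count × respondent percentage:
  app: 1,000 × 60.9% = 609
  mail: 4,700 × 60% = 2820
  mobile: 1,800 × 10.1% = 181.8
  web: 2,500 × 31.2% = 780
Estimated total = 4390.8 → 4,390.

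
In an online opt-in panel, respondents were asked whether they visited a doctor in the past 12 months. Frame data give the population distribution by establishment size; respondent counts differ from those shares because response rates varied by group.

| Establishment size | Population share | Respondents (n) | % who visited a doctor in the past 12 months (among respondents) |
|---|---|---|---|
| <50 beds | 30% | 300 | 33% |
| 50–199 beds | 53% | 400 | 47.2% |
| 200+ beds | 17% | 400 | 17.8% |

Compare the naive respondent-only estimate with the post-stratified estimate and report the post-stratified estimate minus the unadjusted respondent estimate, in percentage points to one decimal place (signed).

+5.3 percentage points

Naive respondent-only estimate (weights = respondent counts):
  (300/1100)×33 + (400/1100)×47.2 + (400/1100)×17.8 = 32.6364%
Reweighting by population establishment size shares:
  0.3×33 + 0.53×47.2 + 0.17×17.8 = 37.942%
Difference = 37.942 − 32.6364 = 5.3056 pp.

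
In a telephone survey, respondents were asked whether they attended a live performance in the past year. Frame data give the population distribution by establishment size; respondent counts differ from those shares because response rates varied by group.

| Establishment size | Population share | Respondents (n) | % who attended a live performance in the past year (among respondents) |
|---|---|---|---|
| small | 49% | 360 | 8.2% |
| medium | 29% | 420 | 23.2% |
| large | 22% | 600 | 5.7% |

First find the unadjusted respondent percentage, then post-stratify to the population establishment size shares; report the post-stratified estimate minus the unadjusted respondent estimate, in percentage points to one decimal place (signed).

Naive respondent-only estimate (weights = respondent counts):
  (360/1380)×8.2 + (420/1380)×23.2 + (600/1380)×5.7 = 11.6783%
Post-stratified estimate weights by population shares:
  0.49×8.2 + 0.29×23.2 + 0.22×5.7 = 12%
Difference = 12 − 11.6783 = 0.3217 pp.

+0.3 percentage points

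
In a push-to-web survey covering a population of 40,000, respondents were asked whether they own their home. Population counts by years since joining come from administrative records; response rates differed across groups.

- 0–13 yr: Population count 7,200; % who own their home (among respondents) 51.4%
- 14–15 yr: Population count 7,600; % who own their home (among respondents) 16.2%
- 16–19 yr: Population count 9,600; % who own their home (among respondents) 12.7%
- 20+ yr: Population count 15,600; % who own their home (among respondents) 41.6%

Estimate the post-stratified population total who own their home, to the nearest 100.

12,600

Estimated count per cell = population count × respondent percentage:
  0–13 yr: 7,200 × 51.4% = 3700.8
  14–15 yr: 7,600 × 16.2% = 1231.2
  16–19 yr: 9,600 × 12.7% = 1219.2
  20+ yr: 15,600 × 41.6% = 6489.6
Estimated total = 12640.8 → 12,600.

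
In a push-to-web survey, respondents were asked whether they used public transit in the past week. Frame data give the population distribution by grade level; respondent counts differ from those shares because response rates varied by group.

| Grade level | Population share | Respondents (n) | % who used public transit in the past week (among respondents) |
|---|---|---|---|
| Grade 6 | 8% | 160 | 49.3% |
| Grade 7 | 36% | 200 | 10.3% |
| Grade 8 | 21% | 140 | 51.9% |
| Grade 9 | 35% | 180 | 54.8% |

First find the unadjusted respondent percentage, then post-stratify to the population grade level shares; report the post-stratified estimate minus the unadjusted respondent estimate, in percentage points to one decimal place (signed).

-2.1 percentage points

Unadjusted (pooled respondent) estimate weights by respondent counts:
  (160/680)×49.3 + (200/680)×10.3 + (140/680)×51.9 + (180/680)×54.8 = 39.8206%
Reweighting by population grade level shares:
  0.08×49.3 + 0.36×10.3 + 0.21×51.9 + 0.35×54.8 = 37.731%
Difference = 37.731 − 39.8206 = -2.0896 pp.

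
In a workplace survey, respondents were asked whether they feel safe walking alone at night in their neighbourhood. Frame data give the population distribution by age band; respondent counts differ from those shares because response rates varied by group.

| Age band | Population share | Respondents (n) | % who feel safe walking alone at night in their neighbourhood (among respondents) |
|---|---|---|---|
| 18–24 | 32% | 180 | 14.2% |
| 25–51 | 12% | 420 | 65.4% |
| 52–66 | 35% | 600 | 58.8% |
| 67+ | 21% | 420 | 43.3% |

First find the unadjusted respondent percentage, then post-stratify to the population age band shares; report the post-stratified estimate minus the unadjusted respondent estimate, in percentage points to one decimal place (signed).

Unadjusted (pooled respondent) estimate weights by respondent counts:
  (180/1620)×14.2 + (420/1620)×65.4 + (600/1620)×58.8 + (420/1620)×43.3 = 51.537%
Post-stratified estimate weights by population shares:
  0.32×14.2 + 0.12×65.4 + 0.35×58.8 + 0.21×43.3 = 42.065%
Difference = 42.065 − 51.537 = -9.472 pp.

-9.5 percentage points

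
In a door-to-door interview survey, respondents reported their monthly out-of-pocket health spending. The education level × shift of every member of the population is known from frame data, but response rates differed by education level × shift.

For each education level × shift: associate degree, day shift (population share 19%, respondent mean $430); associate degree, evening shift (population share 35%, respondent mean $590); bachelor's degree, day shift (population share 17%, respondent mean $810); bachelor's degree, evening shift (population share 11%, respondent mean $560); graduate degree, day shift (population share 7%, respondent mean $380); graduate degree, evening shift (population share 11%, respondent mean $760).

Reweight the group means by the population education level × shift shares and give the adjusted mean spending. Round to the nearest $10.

$600

Reweight to the known education level × shift distribution:
  associate degree, day shift: 0.19 × 430 = 81.7
  associate degree, evening shift: 0.35 × 590 = 206.5
  bachelor's degree, day shift: 0.17 × 810 = 137.7
  bachelor's degree, evening shift: 0.11 × 560 = 61.6
  graduate degree, day shift: 0.07 × 380 = 26.6
  graduate degree, evening shift: 0.11 × 760 = 83.6
Post-stratified estimate = 597.7 → $600.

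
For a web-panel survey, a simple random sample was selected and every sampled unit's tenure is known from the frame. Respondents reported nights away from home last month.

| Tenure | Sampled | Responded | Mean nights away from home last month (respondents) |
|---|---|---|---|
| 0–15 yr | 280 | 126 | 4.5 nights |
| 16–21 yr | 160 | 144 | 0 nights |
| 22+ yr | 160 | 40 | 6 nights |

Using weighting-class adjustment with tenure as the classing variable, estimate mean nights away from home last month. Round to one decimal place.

Response rates by class: 0–15 yr 126/280 = 45%, 16–21 yr 144/160 = 90%, 22+ yr 40/160 = 25%.
Each respondent's weight = sampled/responded in their class; summing within a class gives n_sampled, so:
  0–15 yr: 280 × 4.5 = 1260
  16–21 yr: 160 × 0 = 0
  22+ yr: 160 × 6 = 960
Adjusted estimate = 2220 / 600 = 3.7 → 3.7.

3.7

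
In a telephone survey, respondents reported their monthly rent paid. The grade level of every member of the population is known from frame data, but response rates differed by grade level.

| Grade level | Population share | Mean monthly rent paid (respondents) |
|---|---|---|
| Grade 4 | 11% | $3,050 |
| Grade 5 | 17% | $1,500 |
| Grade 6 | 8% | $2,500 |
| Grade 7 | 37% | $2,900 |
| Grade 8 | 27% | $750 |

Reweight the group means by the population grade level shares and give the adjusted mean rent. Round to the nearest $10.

Reweight to the known grade level distribution:
  Grade 4: 0.11 × 3050 = 335.5
  Grade 5: 0.17 × 1500 = 255
  Grade 6: 0.08 × 2500 = 200
  Grade 7: 0.37 × 2900 = 1073
  Grade 8: 0.27 × 750 = 202.5
Post-stratified estimate = 2066 → $2,070.

$2,070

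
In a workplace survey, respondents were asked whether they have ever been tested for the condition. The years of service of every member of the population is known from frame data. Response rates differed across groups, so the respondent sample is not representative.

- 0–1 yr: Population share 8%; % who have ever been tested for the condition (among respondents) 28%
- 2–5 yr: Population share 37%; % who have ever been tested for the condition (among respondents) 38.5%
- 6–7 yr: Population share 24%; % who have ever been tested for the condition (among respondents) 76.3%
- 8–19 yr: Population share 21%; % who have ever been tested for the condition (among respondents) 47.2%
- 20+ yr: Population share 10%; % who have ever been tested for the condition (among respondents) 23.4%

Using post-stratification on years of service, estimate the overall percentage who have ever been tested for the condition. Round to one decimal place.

47.0%

Post-stratification weights by population share, not respondent share:
  0–1 yr: 0.08 × 28 = 2.24
  2–5 yr: 0.37 × 38.5 = 14.245
  6–7 yr: 0.24 × 76.3 = 18.312
  8–19 yr: 0.21 × 47.2 = 9.912
  20+ yr: 0.1 × 23.4 = 2.34
Post-stratified estimate = 47.049 → 47.0%.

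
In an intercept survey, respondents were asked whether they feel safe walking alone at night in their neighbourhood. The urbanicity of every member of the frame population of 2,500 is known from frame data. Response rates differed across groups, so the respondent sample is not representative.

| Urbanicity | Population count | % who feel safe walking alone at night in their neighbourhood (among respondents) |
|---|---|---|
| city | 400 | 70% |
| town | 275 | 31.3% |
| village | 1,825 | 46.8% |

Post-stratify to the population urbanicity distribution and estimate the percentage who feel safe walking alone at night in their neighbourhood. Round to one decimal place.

Each cell contributes population-share × respondent value:
  city: (400/2,500) × 70 = 11.2
  town: (275/2,500) × 31.3 = 3.443
  village: (1,825/2,500) × 46.8 = 34.164
Post-stratified estimate = 48.807 → 48.8%.

48.8%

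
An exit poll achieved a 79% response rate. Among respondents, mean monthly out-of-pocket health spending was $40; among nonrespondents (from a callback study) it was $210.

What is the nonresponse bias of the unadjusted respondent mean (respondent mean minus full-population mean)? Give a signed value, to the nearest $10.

-$40

Nonresponse fraction = 1 − 0.79 = 0.21.
Bias = (nonresponse fraction) × (respondent mean − nonrespondent mean)
     = 0.21 × (40 − 210) = 0.21 × -170 = -35.7.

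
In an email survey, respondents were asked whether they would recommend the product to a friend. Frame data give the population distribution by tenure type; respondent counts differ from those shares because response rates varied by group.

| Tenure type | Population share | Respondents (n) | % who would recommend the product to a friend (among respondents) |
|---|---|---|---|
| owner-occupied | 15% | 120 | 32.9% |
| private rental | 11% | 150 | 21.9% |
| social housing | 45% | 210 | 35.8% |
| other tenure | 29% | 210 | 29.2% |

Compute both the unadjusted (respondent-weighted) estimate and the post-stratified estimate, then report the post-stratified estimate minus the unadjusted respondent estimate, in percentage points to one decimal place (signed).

+1.7 percentage points

Without adjustment, the pooled respondent share is:
  (120/690)×32.9 + (150/690)×21.9 + (210/690)×35.8 + (210/690)×29.2 = 30.2652%
Reweighting by population tenure type shares:
  0.15×32.9 + 0.11×21.9 + 0.45×35.8 + 0.29×29.2 = 31.922%
Difference = 31.922 − 30.2652 = 1.6568 pp.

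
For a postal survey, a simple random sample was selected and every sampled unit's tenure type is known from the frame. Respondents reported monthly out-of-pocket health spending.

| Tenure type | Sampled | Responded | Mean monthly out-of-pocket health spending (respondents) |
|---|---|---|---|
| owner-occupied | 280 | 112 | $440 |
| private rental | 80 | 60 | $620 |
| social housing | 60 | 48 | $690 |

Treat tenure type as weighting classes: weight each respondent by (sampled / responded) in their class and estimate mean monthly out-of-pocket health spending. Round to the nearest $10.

$510

Class response rates: owner-occupied 112/280 = 40%, private rental 60/80 = 75%, social housing 48/60 = 80%.
Weighting each respondent by the inverse class response rate inflates each class back to its sampled size, so the class weight is n_sampled:
  owner-occupied: 280 × 440 = 123,200
  private rental: 80 × 620 = 49,600
  social housing: 60 × 690 = 41,400
Adjusted estimate = 214,200 / 420 = 510 → $510.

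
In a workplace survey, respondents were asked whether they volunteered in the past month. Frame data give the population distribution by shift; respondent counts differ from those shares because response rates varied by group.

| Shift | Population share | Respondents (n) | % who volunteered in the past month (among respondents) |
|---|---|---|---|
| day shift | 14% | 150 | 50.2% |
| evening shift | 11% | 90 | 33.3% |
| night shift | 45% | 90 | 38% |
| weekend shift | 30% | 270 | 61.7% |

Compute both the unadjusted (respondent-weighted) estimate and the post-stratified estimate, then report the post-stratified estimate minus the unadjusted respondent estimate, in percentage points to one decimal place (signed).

-4.7 percentage points

Unadjusted (pooled respondent) estimate weights by respondent counts:
  (150/600)×50.2 + (90/600)×33.3 + (90/600)×38 + (270/600)×61.7 = 51.01%
Post-stratified estimate weights by population shares:
  0.14×50.2 + 0.11×33.3 + 0.45×38 + 0.3×61.7 = 46.301%
Difference = 46.301 − 51.01 = -4.709 pp.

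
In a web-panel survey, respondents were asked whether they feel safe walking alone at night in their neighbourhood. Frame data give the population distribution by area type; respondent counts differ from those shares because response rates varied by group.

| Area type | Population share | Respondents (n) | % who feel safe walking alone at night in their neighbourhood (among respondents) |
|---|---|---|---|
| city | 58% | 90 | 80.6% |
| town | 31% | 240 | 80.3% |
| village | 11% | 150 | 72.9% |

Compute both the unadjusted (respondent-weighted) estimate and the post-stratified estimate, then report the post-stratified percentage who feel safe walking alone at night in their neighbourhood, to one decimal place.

Without adjustment, the pooled respondent share is:
  (90/480)×80.6 + (240/480)×80.3 + (150/480)×72.9 = 78.0438%
Post-stratified estimate weights by population shares:
  0.58×80.6 + 0.31×80.3 + 0.11×72.9 = 79.66%

79.7%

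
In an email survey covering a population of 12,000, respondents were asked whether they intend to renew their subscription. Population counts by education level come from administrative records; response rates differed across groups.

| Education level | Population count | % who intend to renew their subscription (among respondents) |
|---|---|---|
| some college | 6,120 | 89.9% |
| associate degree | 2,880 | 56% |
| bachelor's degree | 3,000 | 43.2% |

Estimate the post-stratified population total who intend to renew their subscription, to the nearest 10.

8,410

Estimated count per cell = population count × respondent percentage:
  some college: 6,120 × 89.9% = 5501.88
  associate degree: 2,880 × 56% = 1612.8
  bachelor's degree: 3,000 × 43.2% = 1296
Estimated total = 8410.68 → 8,410.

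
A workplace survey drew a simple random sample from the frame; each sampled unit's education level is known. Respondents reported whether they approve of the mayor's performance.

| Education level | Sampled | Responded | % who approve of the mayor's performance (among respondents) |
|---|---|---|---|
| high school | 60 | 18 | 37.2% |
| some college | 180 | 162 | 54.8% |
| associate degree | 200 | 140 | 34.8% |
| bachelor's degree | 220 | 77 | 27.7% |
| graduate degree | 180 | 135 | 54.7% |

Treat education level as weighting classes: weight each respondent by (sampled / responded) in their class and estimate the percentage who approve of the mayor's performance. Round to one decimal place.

Class response rates: high school 18/60 = 30%, some college 162/180 = 90%, associate degree 140/200 = 70%, bachelor's degree 77/220 = 35%, graduate degree 135/180 = 75%.
Each respondent's weight = sampled/responded in their class; summing within a class gives n_sampled, so:
  high school: 60 × 37.2 = 2232
  some college: 180 × 54.8 = 9864
  associate degree: 200 × 34.8 = 6960
  bachelor's degree: 220 × 27.7 = 6094
  graduate degree: 180 × 54.7 = 9846
Adjusted estimate = 34,996 / 840 = 41.6619 → 41.7%.

41.7%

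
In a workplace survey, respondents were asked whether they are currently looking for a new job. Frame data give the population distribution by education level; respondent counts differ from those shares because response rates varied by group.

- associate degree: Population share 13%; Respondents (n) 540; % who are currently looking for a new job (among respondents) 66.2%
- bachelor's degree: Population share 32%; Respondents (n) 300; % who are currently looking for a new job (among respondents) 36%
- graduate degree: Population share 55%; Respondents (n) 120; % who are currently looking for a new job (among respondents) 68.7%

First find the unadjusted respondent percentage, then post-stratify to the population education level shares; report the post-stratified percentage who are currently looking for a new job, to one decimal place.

Unadjusted (pooled respondent) estimate weights by respondent counts:
  (540/960)×66.2 + (300/960)×36 + (120/960)×68.7 = 57.075%
Reweighting by population education level shares:
  0.13×66.2 + 0.32×36 + 0.55×68.7 = 57.911%

57.9%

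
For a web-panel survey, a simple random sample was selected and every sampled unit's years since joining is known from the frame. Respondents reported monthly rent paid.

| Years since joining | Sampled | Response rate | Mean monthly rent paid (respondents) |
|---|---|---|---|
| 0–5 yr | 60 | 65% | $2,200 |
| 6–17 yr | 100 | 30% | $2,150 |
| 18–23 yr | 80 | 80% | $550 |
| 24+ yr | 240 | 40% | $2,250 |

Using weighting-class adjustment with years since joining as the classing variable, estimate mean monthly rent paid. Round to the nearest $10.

With weight = n_sampled/n_responded per class, the weighted class total is n_sampled:
  0–5 yr: 60 × 2200 = 132,000
  6–17 yr: 100 × 2150 = 215,000
  18–23 yr: 80 × 550 = 44,000
  24+ yr: 240 × 2250 = 540,000
Adjusted estimate = 931,000 / 480 = 1939.58 → $1,940.

$1,940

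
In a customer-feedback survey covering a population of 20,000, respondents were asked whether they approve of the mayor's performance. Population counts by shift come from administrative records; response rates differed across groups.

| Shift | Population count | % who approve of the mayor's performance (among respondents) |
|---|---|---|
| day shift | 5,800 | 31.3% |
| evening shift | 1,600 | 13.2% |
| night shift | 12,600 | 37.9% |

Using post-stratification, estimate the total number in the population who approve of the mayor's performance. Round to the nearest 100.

6,800

Each cell contributes its population count × the respondent rate:
  day shift: 5,800 × 31.3% = 1815.4
  evening shift: 1,600 × 13.2% = 211.2
  night shift: 12,600 × 37.9% = 4775.4
Estimated total = 6802 → 6,800.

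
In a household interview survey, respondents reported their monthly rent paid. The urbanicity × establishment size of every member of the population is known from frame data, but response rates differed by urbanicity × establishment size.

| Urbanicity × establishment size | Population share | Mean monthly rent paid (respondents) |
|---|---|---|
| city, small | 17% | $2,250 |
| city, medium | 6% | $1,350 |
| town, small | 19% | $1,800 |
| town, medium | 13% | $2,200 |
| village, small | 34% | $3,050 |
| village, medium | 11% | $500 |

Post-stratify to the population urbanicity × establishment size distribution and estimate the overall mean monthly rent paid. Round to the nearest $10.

$2,180

Weight each group's respondent value by its population share:
  city, small: 0.17 × 2250 = 382.5
  city, medium: 0.06 × 1350 = 81
  town, small: 0.19 × 1800 = 342
  town, medium: 0.13 × 2200 = 286
  village, small: 0.34 × 3050 = 1037
  village, medium: 0.11 × 500 = 55
Post-stratified estimate = 2183.5 → $2,180.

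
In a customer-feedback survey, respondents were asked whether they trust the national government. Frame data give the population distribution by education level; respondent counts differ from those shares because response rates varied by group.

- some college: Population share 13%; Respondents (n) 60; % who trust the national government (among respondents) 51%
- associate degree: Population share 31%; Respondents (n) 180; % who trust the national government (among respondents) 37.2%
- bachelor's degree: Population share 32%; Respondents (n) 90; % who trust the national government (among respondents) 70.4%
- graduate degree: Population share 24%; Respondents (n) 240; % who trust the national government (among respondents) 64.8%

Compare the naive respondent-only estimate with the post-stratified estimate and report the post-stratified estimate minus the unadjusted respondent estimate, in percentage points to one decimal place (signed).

Naive respondent-only estimate (weights = respondent counts):
  (60/570)×51 + (180/570)×37.2 + (90/570)×70.4 + (240/570)×64.8 = 55.5158%
Reweighting by population education level shares:
  0.13×51 + 0.31×37.2 + 0.32×70.4 + 0.24×64.8 = 56.242%
Difference = 56.242 − 55.5158 = 0.7262 pp.

+0.7 percentage points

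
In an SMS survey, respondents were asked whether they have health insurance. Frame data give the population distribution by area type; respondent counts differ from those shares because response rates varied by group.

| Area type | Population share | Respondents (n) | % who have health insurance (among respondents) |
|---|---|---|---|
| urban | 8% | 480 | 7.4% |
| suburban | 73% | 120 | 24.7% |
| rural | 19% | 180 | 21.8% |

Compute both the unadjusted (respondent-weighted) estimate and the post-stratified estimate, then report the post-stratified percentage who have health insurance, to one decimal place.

22.8%

Unadjusted (pooled respondent) estimate weights by respondent counts:
  (480/780)×7.4 + (120/780)×24.7 + (180/780)×21.8 = 13.3846%
Post-stratified estimate weights by population shares:
  0.08×7.4 + 0.73×24.7 + 0.19×21.8 = 22.765%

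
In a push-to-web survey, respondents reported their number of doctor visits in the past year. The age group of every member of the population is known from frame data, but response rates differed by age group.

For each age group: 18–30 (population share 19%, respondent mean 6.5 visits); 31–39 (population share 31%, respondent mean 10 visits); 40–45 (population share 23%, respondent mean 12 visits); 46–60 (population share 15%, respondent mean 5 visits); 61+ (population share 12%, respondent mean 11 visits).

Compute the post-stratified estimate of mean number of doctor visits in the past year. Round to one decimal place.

Each cell contributes population-share × respondent value:
  18–30: 0.19 × 6.5 = 1.235
  31–39: 0.31 × 10 = 3.1
  40–45: 0.23 × 12 = 2.76
  46–60: 0.15 × 5 = 0.75
  61+: 0.12 × 11 = 1.32
Post-stratified estimate = 9.165 → 9.2.

9.2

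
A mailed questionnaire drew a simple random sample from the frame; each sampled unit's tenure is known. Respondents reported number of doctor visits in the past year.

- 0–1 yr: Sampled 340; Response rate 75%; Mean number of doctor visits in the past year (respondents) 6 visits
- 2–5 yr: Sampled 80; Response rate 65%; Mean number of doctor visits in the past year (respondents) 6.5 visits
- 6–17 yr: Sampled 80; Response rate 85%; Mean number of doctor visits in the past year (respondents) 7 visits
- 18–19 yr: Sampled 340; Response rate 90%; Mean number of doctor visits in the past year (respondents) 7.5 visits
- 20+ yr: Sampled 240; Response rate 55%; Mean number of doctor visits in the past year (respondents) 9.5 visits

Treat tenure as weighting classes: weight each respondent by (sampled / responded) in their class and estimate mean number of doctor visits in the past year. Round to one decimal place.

Each respondent's weight = sampled/responded in their class; summing within a class gives n_sampled, so:
  0–1 yr: 340 × 6 = 2040
  2–5 yr: 80 × 6.5 = 520
  6–17 yr: 80 × 7 = 560
  18–19 yr: 340 × 7.5 = 2550
  20+ yr: 240 × 9.5 = 2280
Adjusted estimate = 7950 / 1,080 = 7.36111 → 7.4.

7.4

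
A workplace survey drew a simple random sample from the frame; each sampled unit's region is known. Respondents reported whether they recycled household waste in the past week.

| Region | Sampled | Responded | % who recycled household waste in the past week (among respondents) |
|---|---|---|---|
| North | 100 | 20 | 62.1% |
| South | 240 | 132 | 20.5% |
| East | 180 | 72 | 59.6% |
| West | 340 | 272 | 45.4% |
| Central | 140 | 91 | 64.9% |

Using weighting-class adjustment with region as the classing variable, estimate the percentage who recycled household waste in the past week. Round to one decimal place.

46.4%

Class response rates: North 20/100 = 20%, South 132/240 = 55%, East 72/180 = 40%, West 272/340 = 80%, Central 91/140 = 65%.
With weight = n_sampled/n_responded per class, the weighted class total is n_sampled:
  North: 100 × 62.1 = 6210
  South: 240 × 20.5 = 4920
  East: 180 × 59.6 = 10,728
  West: 340 × 45.4 = 15,436
  Central: 140 × 64.9 = 9086
Adjusted estimate = 46,380 / 1,000 = 46.38 → 46.4%.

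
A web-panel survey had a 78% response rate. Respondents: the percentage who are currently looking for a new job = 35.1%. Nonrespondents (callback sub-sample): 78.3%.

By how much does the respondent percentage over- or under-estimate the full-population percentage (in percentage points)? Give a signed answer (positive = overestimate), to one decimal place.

-9.5 percentage points

Nonresponse fraction = 1 − 0.78 = 0.22.
Bias = (nonresponse fraction) × (respondent percentage − nonrespondent percentage)
     = 0.22 × (35.1 − 78.3) = 0.22 × -43.2 = -9.504.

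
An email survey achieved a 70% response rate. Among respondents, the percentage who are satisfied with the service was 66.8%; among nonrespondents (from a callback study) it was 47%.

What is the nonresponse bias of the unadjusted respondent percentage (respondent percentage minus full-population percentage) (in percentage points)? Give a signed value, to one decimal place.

Nonresponse fraction = 1 − 0.7 = 0.3.
Bias = (nonresponse fraction) × (respondent percentage − nonrespondent percentage)
     = 0.3 × (66.8 − 47) = 0.3 × 19.8 = 5.94.

+5.9 percentage points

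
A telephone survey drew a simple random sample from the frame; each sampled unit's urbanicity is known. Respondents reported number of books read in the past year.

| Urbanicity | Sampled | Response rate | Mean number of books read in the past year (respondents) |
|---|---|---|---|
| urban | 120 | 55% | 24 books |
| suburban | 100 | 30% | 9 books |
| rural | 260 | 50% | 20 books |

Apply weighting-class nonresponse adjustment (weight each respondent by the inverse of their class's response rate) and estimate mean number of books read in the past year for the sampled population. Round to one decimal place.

18.7

Weighting each respondent by the inverse class response rate inflates each class back to its sampled size, so the class weight is n_sampled:
  urban: 120 × 24 = 2880
  suburban: 100 × 9 = 900
  rural: 260 × 20 = 5200
Adjusted estimate = 8980 / 480 = 18.7083 → 18.7.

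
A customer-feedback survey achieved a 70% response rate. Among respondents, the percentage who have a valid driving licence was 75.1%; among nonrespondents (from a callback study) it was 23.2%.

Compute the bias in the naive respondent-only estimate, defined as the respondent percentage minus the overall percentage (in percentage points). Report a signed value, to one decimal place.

+15.6 percentage points

Nonresponse fraction = 1 − 0.7 = 0.3.
Bias = (nonresponse fraction) × (respondent percentage − nonrespondent percentage)
     = 0.3 × (75.1 − 23.2) = 0.3 × 51.9 = 15.57.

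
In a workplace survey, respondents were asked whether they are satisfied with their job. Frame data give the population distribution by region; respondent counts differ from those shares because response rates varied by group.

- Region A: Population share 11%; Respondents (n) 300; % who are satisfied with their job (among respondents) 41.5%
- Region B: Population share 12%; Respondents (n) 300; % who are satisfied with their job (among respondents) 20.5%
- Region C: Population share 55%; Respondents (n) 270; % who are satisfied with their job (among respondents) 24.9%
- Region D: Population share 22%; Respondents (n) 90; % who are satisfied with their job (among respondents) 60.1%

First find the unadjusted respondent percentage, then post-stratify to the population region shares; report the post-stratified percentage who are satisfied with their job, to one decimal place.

Without adjustment, the pooled respondent share is:
  (300/960)×41.5 + (300/960)×20.5 + (270/960)×24.9 + (90/960)×60.1 = 32.0125%
Post-stratified estimate weights by population shares:
  0.11×41.5 + 0.12×20.5 + 0.55×24.9 + 0.22×60.1 = 33.942%

33.9%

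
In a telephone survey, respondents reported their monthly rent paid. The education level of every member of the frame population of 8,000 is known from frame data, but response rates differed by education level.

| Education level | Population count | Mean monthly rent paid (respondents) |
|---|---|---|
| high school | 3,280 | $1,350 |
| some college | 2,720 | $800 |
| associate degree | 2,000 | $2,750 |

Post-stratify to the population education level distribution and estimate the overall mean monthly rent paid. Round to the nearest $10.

Reweight to the known education level distribution:
  high school: (3,280/8,000) × 1350 = 553.5
  some college: (2,720/8,000) × 800 = 272
  associate degree: (2,000/8,000) × 2750 = 687.5
Post-stratified estimate = 1513 → $1,510.

$1,510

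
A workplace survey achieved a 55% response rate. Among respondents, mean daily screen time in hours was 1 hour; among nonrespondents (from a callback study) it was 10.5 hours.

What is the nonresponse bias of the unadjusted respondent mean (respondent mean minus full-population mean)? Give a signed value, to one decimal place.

-4.3

Nonresponse fraction = 1 − 0.55 = 0.45.
Bias = (nonresponse fraction) × (respondent mean − nonrespondent mean)
     = 0.45 × (1 − 10.5) = 0.45 × -9.5 = -4.275.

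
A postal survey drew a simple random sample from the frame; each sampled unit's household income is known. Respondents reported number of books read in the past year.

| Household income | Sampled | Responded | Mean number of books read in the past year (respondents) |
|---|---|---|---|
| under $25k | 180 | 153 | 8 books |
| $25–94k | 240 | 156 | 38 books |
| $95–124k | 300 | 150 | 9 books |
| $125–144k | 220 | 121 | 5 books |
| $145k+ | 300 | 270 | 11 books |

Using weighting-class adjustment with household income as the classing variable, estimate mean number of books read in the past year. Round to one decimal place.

Class response rates: under $25k 153/180 = 85%, $25–94k 156/240 = 65%, $95–124k 150/300 = 50%, $125–144k 121/220 = 55%, $145k+ 270/300 = 90%.
Inverse-response-rate weighting restores each class to its sampled count, so class totals weight by n_sampled:
  under $25k: 180 × 8 = 1440
  $25–94k: 240 × 38 = 9120
  $95–124k: 300 × 9 = 2700
  $125–144k: 220 × 5 = 1100
  $145k+: 300 × 11 = 3300
Adjusted estimate = 17,660 / 1,240 = 14.2419 → 14.2.

14.2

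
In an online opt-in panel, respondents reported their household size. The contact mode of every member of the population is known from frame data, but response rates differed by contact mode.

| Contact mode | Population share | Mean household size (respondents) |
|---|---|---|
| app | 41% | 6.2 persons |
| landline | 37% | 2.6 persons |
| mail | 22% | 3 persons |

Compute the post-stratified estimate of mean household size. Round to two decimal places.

Each cell contributes population-share × respondent value:
  app: 0.41 × 6.2 = 2.542
  landline: 0.37 × 2.6 = 0.962
  mail: 0.22 × 3 = 0.66
Post-stratified estimate = 4.164 → 4.16.

4.16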